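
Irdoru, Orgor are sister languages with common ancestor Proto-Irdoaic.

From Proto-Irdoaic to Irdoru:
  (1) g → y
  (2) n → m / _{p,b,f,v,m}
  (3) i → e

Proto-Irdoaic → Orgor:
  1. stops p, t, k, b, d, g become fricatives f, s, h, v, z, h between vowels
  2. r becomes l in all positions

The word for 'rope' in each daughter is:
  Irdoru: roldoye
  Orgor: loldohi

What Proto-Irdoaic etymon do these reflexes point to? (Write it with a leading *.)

*roldogi

Position 1: Irdoru has r, Orgor has l. Irdoru preserves r here (none of its changes turn any other segment into r), so the proto-segment is *r.
Position 6: Irdoru has y, Orgor has h. Taking the neighbouring segments as reconstructed: Irdoru y could go back to *g or *y; Orgor h could go back to *k or *g or *h — the one source consistent with every daughter is *g.
Verify the candidate proto-form against each daughter:
Irdoru: start from *roldogi.
  rule 1 (unconditioned shift): roldogi → roldoyi
  rule 2: no change — roldoyi
  rule 3 (vowel merger): roldoyi → roldoye
  ⇒ Irdoru roldoye
Orgor: *roldogi > roldohi > loldohi  (by intervocalic lenition, unconditioned shift)
*roldogi is the unique common source.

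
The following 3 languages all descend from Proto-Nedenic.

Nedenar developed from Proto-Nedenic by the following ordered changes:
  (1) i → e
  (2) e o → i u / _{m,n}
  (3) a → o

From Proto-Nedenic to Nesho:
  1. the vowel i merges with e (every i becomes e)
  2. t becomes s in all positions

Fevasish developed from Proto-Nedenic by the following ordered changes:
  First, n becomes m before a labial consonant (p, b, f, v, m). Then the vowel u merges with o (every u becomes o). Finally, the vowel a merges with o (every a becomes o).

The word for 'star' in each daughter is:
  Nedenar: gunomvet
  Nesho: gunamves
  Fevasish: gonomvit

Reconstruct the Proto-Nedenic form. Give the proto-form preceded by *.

Position 7: Nedenar has e, Nesho has e, Fevasish has i. Fevasish preserves i here (none of its changes turn any other segment into i), so the proto-segment is *i.
Position 4: Nedenar has o, Nesho has a, Fevasish has o. Nesho preserves a here (none of its changes turn any other segment into a), so the proto-segment is *a.
Position 8: Nedenar has t, Nesho has s, Fevasish has t. Nedenar preserves t here (none of its changes turn any other segment into t), so the proto-segment is *t.
Verify the candidate proto-form against each daughter:
Nedenar: start from *gunamvit.
  rule 1 (vowel merger): gunamvit → gunamvet
  rule 2: no change — gunamvet
  rule 3 (vowel merger): gunamvet → gunomvet
  ⇒ Nedenar gunomvet
Nesho: start from *gunamvit.
  rule 1 (vowel merger): gunamvit → gunamvet
  rule 2 (unconditioned shift): gunamvet → gunamves
  ⇒ Nesho gunamves
Fevasish: start from *gunamvit.
  rule 1: no change — gunamvit
  rule 2 (vowel merger): gunamvit → gonamvit
  rule 3 (vowel merger): gonamvit → gonomvit
  ⇒ Fevasish gonomvit
*gunamvit is the unique common source.

*gunamvit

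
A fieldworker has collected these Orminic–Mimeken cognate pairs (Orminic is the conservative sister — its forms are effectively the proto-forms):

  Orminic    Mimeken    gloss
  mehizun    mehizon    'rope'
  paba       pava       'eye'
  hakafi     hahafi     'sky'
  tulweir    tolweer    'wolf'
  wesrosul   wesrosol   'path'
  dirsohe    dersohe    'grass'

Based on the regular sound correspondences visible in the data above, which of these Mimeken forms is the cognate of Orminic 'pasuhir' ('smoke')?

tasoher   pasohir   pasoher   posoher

tulweir ~ tolweer, wesrosul ~ wesrosol — Orminic u corresponds to Mimeken o after a consonant, before a consonant other than r, m, n, p, b, f, v.
dirsohe ~ dersohe — Orminic i corresponds to Mimeken e after a consonant, before r.
Applying these to Orminic 'pasuhir':
  pasuhir → pasohir   (u→o after a consonant, before a consonant other than r, m, n, p, b, f, v)
  pasohir → pasoher   (i→e after a consonant, before r)
So the Mimeken cognate is 'pasoher'.

pasoher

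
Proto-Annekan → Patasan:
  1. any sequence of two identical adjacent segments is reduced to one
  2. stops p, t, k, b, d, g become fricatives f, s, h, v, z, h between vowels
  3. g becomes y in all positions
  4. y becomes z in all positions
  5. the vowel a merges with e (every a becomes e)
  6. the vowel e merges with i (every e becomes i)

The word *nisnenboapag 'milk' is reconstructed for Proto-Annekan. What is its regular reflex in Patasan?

Patasan: *nisnenboapag
  nisnenboapag (rule 1 does not apply)
  nisnenboapag → nisnenboafag   [intervocalic lenition]
  nisnenboafag → nisnenboafay   [unconditioned shift]
  nisnenboafay → nisnenboafaz   [unconditioned shift]
  nisnenboafaz → nisnenboefez   [vowel merger]
  nisnenboefez → nisninboifiz   [vowel merger]
  giving Patasan nisninboifiz.

nisninboifiz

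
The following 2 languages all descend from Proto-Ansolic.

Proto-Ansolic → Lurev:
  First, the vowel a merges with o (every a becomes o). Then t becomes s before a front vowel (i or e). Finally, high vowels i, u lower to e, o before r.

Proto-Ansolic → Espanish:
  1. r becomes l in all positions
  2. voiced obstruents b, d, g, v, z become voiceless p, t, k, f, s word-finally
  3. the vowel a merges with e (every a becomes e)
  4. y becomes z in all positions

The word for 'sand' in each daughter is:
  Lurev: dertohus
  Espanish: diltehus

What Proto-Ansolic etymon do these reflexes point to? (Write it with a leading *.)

Position 5: Lurev has o, Espanish has e. Taking the neighbouring segments as reconstructed: Lurev o could go back to *a or *o; Espanish e could go back to *a or *e — the one source consistent with every daughter is *a.
Position 3: Lurev has r, Espanish has l. Lurev preserves r here (none of its changes turn any other segment into r), so the proto-segment is *r.
This points to *dirtahus. Verify forward in each daughter:
Lurev: *dirtahus
  dirtahus → dirtohus   [vowel merger]
  dirtohus (rule 2 does not apply)
  dirtohus → dertohus   [pre-rhotic lowering]
  giving Lurev dertohus.
Espanish: start from *dirtahus.
  rule 1 (unconditioned shift): dirtahus → diltahus
  rule 2: no change — diltahus
  rule 3 (vowel merger): diltahus → diltehus
  rule 4: no change — diltehus
  ⇒ Espanish diltehus
*dirtahus is the unique common source.

*dirtahus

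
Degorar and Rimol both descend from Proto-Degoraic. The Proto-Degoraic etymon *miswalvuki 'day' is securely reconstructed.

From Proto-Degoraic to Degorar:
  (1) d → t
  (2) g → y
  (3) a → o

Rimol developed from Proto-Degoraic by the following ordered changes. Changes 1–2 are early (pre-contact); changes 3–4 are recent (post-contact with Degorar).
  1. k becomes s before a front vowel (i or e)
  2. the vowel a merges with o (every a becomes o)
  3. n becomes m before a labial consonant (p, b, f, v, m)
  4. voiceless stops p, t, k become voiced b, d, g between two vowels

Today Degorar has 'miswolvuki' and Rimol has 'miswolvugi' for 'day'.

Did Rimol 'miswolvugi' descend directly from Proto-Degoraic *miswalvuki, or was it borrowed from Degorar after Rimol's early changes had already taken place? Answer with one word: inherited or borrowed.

borrowed

If inherited, *miswalvuki would pass through all of Rimol's changes:
Rimol: *miswalvuki > miswalvusi > miswolvusi  (by palatalisation, vowel merger)
If borrowed from Degorar 'miswolvuki' after the early changes, it would undergo only the recent ones:
  rule 3 (nasal place assimilation): no change (miswolvuki)
  rule 4 (intervocalic voicing): miswolvuki → miswolvugi
  ⇒ as a loan: miswolvugi
Rimol 'miswolvugi' matches the loan outcome 'miswolvugi', not the inherited 'miswolvusi' — it skipped the early Rimol changes, so it was borrowed from Degorar.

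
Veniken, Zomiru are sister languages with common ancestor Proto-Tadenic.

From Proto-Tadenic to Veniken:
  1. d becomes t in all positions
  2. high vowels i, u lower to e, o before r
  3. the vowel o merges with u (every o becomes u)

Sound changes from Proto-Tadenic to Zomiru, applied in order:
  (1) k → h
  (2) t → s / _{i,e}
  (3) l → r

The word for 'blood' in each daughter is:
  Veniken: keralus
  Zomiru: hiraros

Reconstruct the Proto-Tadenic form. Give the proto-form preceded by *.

Position 1: Veniken has k, Zomiru has h. Veniken preserves k here (none of its changes turn any other segment into k), so the proto-segment is *k.
Position 2: Veniken has e, Zomiru has i. Zomiru preserves i here (none of its changes turn any other segment into i), so the proto-segment is *i.
Verify the candidate proto-form against each daughter:
Veniken: start from *kiralos.
  rule 1: no change — kiralos
  rule 2 (pre-rhotic lowering): kiralos → keralos
  rule 3 (vowel merger): keralos → keralus
  ⇒ Veniken keralus
Zomiru: start from *kiralos.
  rule 1 (unconditioned shift): kiralos → hiralos
  rule 2: no change — hiralos
  rule 3 (unconditioned shift): hiralos → hiraros
  ⇒ Zomiru hiraros
No other proto-form is consistent with every reflex, so the reconstruction is *kiralos.

*kiralos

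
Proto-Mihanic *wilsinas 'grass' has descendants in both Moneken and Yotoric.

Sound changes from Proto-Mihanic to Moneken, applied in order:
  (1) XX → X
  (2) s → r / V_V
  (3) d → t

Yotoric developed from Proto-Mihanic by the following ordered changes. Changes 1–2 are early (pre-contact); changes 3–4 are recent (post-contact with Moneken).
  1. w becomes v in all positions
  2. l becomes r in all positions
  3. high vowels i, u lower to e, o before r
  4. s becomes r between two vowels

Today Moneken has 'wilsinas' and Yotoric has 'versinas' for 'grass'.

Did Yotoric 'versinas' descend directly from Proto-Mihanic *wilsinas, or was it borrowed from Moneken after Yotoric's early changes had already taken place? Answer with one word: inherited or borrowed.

If inherited, *wilsinas would pass through all of Yotoric's changes:
Yotoric: start from *wilsinas.
  rule 1 (unconditioned shift): wilsinas → vilsinas
  rule 2 (unconditioned shift): vilsinas → virsinas
  rule 3 (pre-rhotic lowering): virsinas → versinas
  rule 4: no change — versinas
  ⇒ Yotoric versinas
If borrowed from Moneken 'wilsinas' after the early changes, it would undergo only the recent ones:
  rule 3 (pre-rhotic lowering): no change (wilsinas)
  rule 4 (rhotacism): no change (wilsinas)
  ⇒ as a loan: wilsinas
Yotoric 'versinas' matches the inherited outcome exactly, so it is an inherited cognate, not a loan.

inherited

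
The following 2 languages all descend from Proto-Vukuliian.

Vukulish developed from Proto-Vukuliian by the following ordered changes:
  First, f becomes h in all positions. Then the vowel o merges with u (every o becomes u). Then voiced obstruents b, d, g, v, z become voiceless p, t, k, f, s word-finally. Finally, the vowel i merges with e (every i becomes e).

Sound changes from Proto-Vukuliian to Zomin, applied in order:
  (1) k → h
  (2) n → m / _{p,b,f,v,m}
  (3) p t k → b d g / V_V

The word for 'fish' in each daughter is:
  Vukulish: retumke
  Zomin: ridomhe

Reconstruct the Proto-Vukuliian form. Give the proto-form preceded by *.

*ritomke

Position 6: Vukulish has k, Zomin has h. Taking the neighbouring segments as reconstructed: Vukulish k can only go back to *k; Zomin h could go back to *k or *h — the one source consistent with every daughter is *k.
Position 2: Vukulish has e, Zomin has i. Zomin preserves i here (none of its changes turn any other segment into i), so the proto-segment is *i.
Verify the candidate proto-form against each daughter:
Vukulish: *ritomke > ritumke > retumke  (by vowel merger, vowel merger)
Zomin: *ritomke
  ritomke → ritomhe   [unconditioned shift]
  ritomhe (rule 2 does not apply)
  ritomhe → ridomhe   [intervocalic voicing]
  giving Zomin ridomhe.
Only *ritomke yields all of Vukulish retumke, Zomin ridomhe.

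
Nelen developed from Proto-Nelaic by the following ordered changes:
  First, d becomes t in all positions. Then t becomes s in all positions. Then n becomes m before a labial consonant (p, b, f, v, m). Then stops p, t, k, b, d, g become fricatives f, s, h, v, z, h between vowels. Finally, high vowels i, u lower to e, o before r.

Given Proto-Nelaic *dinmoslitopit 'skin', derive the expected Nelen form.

Nelen: *dinmoslitopit
  dinmoslitopit → tinmoslitopit   [unconditioned shift]
  tinmoslitopit → sinmoslisopis   [unconditioned shift]
  sinmoslisopis → simmoslisopis   [nasal place assimilation]
  simmoslisopis → simmoslisofis   [intervocalic lenition]
  simmoslisofis (rule 5 does not apply)
  giving Nelen simmoslisofis.

simmoslisofis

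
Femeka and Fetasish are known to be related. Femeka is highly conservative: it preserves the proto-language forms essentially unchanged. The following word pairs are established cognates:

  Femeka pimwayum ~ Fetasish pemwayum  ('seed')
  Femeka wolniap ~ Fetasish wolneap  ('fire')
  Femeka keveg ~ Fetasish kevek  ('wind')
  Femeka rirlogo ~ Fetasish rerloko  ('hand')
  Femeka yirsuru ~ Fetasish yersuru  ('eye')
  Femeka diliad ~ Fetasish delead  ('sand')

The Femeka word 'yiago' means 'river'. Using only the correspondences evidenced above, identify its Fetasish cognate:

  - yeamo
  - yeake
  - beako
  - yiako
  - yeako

wolniap ~ wolneap, diliad ~ delead — Femeka i corresponds to Fetasish e after a consonant, before a back vowel.
rirlogo ~ rerloko — Femeka g corresponds to Fetasish k between vowels (before a back vowel).
Applying these to Femeka 'yiago':
  yiago → yeago   (i→e after a consonant, before a back vowel)
  yeago → yeako   (g→k between vowels (before a back vowel))
So the Fetasish cognate is 'yeako'.

yeako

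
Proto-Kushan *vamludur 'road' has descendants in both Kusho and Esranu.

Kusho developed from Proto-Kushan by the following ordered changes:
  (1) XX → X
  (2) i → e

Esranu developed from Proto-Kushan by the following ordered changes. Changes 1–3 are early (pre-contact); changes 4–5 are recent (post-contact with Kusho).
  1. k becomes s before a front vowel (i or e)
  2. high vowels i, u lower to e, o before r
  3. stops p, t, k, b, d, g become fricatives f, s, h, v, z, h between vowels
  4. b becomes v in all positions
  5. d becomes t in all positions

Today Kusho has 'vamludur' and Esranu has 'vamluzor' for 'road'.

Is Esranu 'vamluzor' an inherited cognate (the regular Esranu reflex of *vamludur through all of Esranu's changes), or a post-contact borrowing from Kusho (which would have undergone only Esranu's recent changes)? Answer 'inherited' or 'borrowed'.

inherited

If inherited, *vamludur would pass through all of Esranu's changes:
Esranu: start from *vamludur.
  rule 1: no change — vamludur
  rule 2 (pre-rhotic lowering): vamludur → vamludor
  rule 3 (intervocalic lenition): vamludor → vamluzor
  rule 4: no change — vamluzor
  rule 5: no change — vamluzor
  ⇒ Esranu vamluzor
If borrowed from Kusho 'vamludur' after the early changes, it would undergo only the recent ones:
  rule 4 (unconditioned shift): no change (vamludur)
  rule 5 (unconditioned shift): vamludur → vamlutur
  ⇒ as a loan: vamlutur
Esranu 'vamluzor' matches the inherited outcome exactly, so it is an inherited cognate, not a loan.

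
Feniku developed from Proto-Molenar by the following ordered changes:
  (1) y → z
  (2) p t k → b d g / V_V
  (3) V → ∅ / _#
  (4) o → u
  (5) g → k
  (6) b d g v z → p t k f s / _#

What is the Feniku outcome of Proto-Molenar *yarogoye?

zarukus

Feniku: *yarogoye
  yarogoye → zarogoze   [unconditioned shift]
  zarogoze (rule 2 does not apply)
  zarogoze → zarogoz   [apocope]
  zarogoz → zaruguz   [vowel merger]
  zaruguz → zarukuz   [unconditioned shift]
  zarukuz → zarukus   [final devoicing]
  giving Feniku zarukus.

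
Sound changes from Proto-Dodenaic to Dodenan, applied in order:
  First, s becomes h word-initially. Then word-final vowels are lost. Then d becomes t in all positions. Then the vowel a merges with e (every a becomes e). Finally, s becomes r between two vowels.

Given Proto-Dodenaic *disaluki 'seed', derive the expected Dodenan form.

Dodenan: *disaluki > disaluk > tisaluk > tiseluk > tireluk  (by apocope, unconditioned shift, vowel merger, rhotacism)

tireluk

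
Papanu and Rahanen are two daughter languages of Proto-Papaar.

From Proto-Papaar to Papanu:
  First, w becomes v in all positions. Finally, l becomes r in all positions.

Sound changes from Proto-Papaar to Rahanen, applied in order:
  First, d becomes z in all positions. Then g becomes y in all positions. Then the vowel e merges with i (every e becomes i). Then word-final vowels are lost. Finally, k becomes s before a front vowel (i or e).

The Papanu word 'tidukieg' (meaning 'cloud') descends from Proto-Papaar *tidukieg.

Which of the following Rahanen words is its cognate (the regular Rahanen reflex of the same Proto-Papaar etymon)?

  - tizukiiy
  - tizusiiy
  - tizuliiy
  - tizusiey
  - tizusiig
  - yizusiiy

Rahanen: *tidukieg > tizukieg > tizukiey > tizukiiy > tizusiiy  (by unconditioned shift, unconditioned shift, vowel merger, palatalisation)
The other candidates each miss or misapply at least one Rahanen change.

tizusiiy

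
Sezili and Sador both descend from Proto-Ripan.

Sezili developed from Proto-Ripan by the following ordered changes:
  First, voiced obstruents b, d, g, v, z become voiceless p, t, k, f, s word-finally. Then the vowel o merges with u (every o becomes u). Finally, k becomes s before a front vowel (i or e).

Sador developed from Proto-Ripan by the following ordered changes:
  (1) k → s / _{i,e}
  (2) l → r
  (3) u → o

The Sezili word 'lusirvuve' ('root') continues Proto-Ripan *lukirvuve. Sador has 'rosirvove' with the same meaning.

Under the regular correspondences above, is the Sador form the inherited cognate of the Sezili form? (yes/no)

yes

Derive the expected Sador reflex of *lukirvuve:
Sador: start from *lukirvuve.
  rule 1 (palatalisation): lukirvuve → lusirvuve
  rule 2 (unconditioned shift): lusirvuve → rusirvuve
  rule 3 (vowel merger): rusirvuve → rosirvove
  ⇒ Sador rosirvove
Sador 'rosirvove' matches the regular reflex exactly, so the pair is cognate.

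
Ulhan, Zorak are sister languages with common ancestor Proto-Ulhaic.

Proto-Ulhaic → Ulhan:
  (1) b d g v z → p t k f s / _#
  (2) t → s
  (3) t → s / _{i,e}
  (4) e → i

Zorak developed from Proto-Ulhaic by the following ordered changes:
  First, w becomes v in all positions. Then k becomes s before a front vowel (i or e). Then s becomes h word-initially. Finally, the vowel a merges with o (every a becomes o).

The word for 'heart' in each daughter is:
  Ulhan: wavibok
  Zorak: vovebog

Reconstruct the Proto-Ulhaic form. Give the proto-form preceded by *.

*wavebog

Position 7: Ulhan has k, Zorak has g. Zorak preserves g here (none of its changes turn any other segment into g), so the proto-segment is *g.
Position 1: Ulhan has w, Zorak has v. Ulhan preserves w here (none of its changes turn any other segment into w), so the proto-segment is *w.
Position 4: Ulhan has i, Zorak has e. Zorak preserves e here (none of its changes turn any other segment into e), so the proto-segment is *e.
Continuing position by position gives *wavebog; check it forward:
Ulhan: *wavebog > wavebok > wavibok  (by final devoicing, vowel merger)
Zorak: *wavebog
  wavebog → vavebog   [unconditioned shift]
  vavebog (rule 2 does not apply)
  vavebog (rule 3 does not apply)
  vavebog → vovebog   [vowel merger]
  giving Zorak vovebog.
*wavebog is the unique common source.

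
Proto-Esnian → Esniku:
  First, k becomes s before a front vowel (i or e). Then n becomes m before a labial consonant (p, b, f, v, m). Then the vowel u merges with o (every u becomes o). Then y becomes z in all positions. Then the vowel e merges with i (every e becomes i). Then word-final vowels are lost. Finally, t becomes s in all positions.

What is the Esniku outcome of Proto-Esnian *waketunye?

wasisonz

Esniku: *waketunye
  waketunye → wasetunye   [palatalisation]
  wasetunye (rule 2 does not apply)
  wasetunye → wasetonye   [vowel merger]
  wasetonye → wasetonze   [unconditioned shift]
  wasetonze → wasitonzi   [vowel merger]
  wasitonzi → wasitonz   [apocope]
  wasitonz → wasisonz   [unconditioned shift]
  giving Esniku wasisonz.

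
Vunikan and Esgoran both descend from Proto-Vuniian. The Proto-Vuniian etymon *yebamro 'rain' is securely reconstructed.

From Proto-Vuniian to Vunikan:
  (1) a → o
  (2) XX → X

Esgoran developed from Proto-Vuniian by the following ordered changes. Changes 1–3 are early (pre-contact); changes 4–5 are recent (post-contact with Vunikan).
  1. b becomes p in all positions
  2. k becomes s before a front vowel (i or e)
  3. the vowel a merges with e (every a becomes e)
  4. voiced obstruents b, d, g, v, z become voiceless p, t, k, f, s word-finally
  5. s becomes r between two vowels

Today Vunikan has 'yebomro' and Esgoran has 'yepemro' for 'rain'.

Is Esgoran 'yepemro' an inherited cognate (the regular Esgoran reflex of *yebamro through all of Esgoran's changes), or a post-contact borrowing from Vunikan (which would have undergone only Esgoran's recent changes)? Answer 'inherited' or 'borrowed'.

If inherited, *yebamro would pass through all of Esgoran's changes:
Esgoran: start from *yebamro.
  rule 1 (unconditioned shift): yebamro → yepamro
  rule 2: no change — yepamro
  rule 3 (vowel merger): yepamro → yepemro
  rule 4: no change — yepemro
  rule 5: no change — yepemro
  ⇒ Esgoran yepemro
If borrowed from Vunikan 'yebomro' after the early changes, it would undergo only the recent ones:
  rule 4 (final devoicing): no change (yebomro)
  rule 5 (rhotacism): no change (yebomro)
  ⇒ as a loan: yebomro
Esgoran 'yepemro' matches the inherited outcome exactly, so it is an inherited cognate, not a loan.

inherited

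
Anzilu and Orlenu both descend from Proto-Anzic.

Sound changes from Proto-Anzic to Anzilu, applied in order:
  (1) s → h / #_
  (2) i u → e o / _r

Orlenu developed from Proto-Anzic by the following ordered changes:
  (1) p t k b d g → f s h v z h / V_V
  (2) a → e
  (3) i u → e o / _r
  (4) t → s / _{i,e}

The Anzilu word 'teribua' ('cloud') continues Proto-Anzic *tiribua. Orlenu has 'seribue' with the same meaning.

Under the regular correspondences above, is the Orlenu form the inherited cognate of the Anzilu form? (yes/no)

Derive the expected Orlenu reflex of *tiribua:
Orlenu: *tiribua
  tiribua → tirivua   [intervocalic lenition]
  tirivua → tirivue   [vowel merger]
  tirivue → terivue   [pre-rhotic lowering]
  terivue → serivue   [palatalisation]
  giving Orlenu serivue.
The regular Orlenu reflex would be 'serivue', but the attested form is 'seribue'. The correspondence is irregular, so they are not cognates (the Orlenu form has a different source).

no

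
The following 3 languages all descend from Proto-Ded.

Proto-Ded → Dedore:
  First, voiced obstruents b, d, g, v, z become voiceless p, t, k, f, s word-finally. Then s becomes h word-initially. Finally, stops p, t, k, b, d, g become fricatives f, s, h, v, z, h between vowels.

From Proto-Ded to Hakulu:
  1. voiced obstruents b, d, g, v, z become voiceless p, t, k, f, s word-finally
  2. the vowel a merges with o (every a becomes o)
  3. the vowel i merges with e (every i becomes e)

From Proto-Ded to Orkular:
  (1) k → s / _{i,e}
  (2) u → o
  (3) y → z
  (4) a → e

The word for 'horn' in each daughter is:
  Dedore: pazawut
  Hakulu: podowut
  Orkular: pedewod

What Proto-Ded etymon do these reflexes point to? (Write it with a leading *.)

Position 7: Dedore has t, Hakulu has t, Orkular has d. Orkular preserves d here (none of its changes turn any other segment into d), so the proto-segment is *d.
Position 3: Dedore has z, Hakulu has d, Orkular has d. Hakulu preserves d here (none of its changes turn any other segment into d), so the proto-segment is *d.
This points to *padawud. Verify forward in each daughter:
Dedore: *padawud > padawut > pazawut  (by final devoicing, intervocalic lenition)
Hakulu: start from *padawud.
  rule 1 (final devoicing): padawud → padawut
  rule 2 (vowel merger): padawut → podowut
  rule 3: no change — podowut
  ⇒ Hakulu podowut
Orkular: *padawud > padawod > pedewod  (by vowel merger, vowel merger)
No other proto-form is consistent with every reflex, so the reconstruction is *padawud.

*padawud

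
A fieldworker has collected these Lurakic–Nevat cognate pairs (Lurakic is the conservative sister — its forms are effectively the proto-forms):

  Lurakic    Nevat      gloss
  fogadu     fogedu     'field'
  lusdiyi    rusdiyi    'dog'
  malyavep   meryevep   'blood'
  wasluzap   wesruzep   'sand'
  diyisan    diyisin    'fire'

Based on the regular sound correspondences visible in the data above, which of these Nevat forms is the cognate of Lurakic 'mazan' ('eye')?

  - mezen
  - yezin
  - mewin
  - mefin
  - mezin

mezin

fogadu ~ fogedu, malyavep ~ meryevep — Lurakic a corresponds to Nevat e after a consonant, before a consonant other than r, m, n, p, b, f, v.
diyisan ~ diyisin — Lurakic a corresponds to Nevat i after a consonant, before a nasal.
Applying these to Lurakic 'mazan':
  mazan → mezan   (a→e after a consonant, before a consonant other than r, m, n, p, b, f, v)
  mezan → mezin   (a→i after a consonant, before a nasal)
So the Nevat cognate is 'mezin'.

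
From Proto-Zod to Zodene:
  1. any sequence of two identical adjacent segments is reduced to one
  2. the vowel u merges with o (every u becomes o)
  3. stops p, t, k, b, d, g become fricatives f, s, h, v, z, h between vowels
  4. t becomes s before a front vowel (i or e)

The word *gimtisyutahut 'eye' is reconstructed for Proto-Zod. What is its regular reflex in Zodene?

gimsisyosahot

Zodene: *gimtisyutahut > gimtisyotahot > gimtisyosahot > gimsisyosahot  (by vowel merger, intervocalic lenition, palatalisation)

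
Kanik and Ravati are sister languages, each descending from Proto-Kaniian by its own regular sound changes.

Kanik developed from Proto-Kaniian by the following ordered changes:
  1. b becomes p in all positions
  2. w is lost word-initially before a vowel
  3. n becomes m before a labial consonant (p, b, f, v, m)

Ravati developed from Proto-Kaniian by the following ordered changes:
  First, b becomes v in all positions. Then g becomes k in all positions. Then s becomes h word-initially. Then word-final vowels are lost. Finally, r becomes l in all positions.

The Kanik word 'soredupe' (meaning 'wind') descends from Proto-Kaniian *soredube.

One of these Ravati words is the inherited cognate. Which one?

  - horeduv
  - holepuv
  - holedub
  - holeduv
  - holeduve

Ravati: start from *soredube.
  rule 1 (unconditioned shift): soredube → soreduve
  rule 2: no change — soreduve
  rule 3 (debuccalisation): soreduve → horeduve
  rule 4 (apocope): horeduve → horeduv
  rule 5 (unconditioned shift): horeduv → holeduv
  ⇒ Ravati holeduv
The other candidates each miss or misapply at least one Ravati change.

holeduv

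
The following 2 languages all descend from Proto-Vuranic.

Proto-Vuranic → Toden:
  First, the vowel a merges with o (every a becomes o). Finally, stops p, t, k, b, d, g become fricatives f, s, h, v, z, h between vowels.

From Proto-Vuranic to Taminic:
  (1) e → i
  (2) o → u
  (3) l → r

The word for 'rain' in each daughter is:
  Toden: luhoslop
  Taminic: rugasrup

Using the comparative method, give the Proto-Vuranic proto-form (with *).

*lugaslop

Position 6: Toden has l, Taminic has r. Toden preserves l here (none of its changes turn any other segment into l), so the proto-segment is *l.
Position 3: Toden has h, Taminic has g. Taminic preserves g here (none of its changes turn any other segment into g), so the proto-segment is *g.
Continuing position by position gives *lugaslop; check it forward:
Toden: *lugaslop > lugoslop > luhoslop  (by vowel merger, intervocalic lenition)
Taminic: *lugaslop > lugaslup > rugasrup  (by vowel merger, unconditioned shift)
*lugaslop is the unique common source.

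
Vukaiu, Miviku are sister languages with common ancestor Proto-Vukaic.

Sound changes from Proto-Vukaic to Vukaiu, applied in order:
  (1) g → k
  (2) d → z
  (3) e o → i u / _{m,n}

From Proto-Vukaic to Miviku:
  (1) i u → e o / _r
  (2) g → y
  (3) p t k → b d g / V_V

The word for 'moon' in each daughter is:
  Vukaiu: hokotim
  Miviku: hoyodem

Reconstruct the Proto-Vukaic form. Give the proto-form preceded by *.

*hogotem

Position 5: Vukaiu has t, Miviku has d. Vukaiu preserves t here (none of its changes turn any other segment into t), so the proto-segment is *t.
Position 6: Vukaiu has i, Miviku has e. Taking the neighbouring segments as reconstructed: Vukaiu i could go back to *e or *i; Miviku e can only go back to *e — the one source consistent with every daughter is *e.
This points to *hogotem. Verify forward in each daughter:
Vukaiu: *hogotem
  hogotem → hokotem   [unconditioned shift]
  hokotem (rule 2 does not apply)
  hokotem → hokotim   [pre-nasal raising]
  giving Vukaiu hokotim.
Miviku: *hogotem
  hogotem (rule 1 does not apply)
  hogotem → hoyotem   [unconditioned shift]
  hoyotem → hoyodem   [intervocalic voicing]
  giving Miviku hoyodem.
Only *hogotem yields all of Vukaiu hokotim, Miviku hoyodem.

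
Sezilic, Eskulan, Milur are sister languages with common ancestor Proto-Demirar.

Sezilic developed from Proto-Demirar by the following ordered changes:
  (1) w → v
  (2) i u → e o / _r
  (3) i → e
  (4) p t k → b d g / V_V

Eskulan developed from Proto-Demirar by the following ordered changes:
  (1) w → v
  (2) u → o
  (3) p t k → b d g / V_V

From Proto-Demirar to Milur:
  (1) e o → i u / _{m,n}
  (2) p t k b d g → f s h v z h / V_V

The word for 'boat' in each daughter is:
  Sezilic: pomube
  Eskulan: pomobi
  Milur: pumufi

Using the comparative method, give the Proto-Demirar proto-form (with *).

*pomupi

Position 6: Sezilic has e, Eskulan has i, Milur has i. Eskulan preserves i here (none of its changes turn any other segment into i), so the proto-segment is *i.
Position 5: Sezilic has b, Eskulan has b, Milur has f. Taking the neighbouring segments as reconstructed: Sezilic b could go back to *p or *b; Eskulan b could go back to *p or *b; Milur f could go back to *p or *f — the one source consistent with every daughter is *p.
This points to *pomupi. Verify forward in each daughter:
Sezilic: *pomupi > pomupe > pomube  (by vowel merger, intervocalic voicing)
Eskulan: start from *pomupi.
  rule 1: no change — pomupi
  rule 2 (vowel merger): pomupi → pomopi
  rule 3 (intervocalic voicing): pomopi → pomobi
  ⇒ Eskulan pomobi
Milur: start from *pomupi.
  rule 1 (pre-nasal raising): pomupi → pumupi
  rule 2 (intervocalic lenition): pumupi → pumufi
  ⇒ Milur pumufi
*pomupi is the unique common source.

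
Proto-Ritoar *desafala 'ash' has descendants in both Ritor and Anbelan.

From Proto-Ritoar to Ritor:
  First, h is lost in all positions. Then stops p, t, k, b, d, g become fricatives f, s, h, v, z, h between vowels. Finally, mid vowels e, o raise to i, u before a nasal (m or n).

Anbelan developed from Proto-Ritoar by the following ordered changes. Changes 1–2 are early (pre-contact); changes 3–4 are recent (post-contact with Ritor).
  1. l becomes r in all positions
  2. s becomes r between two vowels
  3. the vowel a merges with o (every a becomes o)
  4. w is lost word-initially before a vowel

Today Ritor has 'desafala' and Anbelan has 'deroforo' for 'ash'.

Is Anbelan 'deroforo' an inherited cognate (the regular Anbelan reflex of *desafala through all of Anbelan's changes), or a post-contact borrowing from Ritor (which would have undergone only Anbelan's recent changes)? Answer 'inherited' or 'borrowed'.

inherited

If inherited, *desafala would pass through all of Anbelan's changes:
Anbelan: *desafala > desafara > derafara > deroforo  (by unconditioned shift, rhotacism, vowel merger)
If borrowed from Ritor 'desafala' after the early changes, it would undergo only the recent ones:
  rule 3 (vowel merger): desafala → desofolo
  rule 4 (glide loss): no change (desofolo)
  ⇒ as a loan: desofolo
Anbelan 'deroforo' matches the inherited outcome exactly, so it is an inherited cognate, not a loan.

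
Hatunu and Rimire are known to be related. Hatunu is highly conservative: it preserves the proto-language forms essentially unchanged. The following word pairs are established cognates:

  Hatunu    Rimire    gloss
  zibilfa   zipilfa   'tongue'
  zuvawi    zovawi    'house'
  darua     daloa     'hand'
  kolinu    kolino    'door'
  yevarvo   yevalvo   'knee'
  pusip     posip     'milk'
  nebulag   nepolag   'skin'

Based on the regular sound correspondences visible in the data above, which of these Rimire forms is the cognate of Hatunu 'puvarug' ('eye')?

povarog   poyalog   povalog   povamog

zuvawi ~ zovawi — Hatunu u corresponds to Rimire o after a consonant, before a labial obstruent.
darua ~ daloa — Hatunu r corresponds to Rimire l between vowels (before a back vowel).
pusip ~ posip, nebulag ~ nepolag — Hatunu u corresponds to Rimire o after a consonant, before a consonant other than r, m, n, p, b, f, v.
Applying these to Hatunu 'puvarug':
  puvarug → povarug   (u→o after a consonant, before a labial obstruent)
  povarug → povalug   (r→l between vowels (before a back vowel))
  povalug → povalog   (u→o after a consonant, before a consonant other than r, m, n, p, b, f, v)
So the Rimire cognate is 'povalog'.

povalog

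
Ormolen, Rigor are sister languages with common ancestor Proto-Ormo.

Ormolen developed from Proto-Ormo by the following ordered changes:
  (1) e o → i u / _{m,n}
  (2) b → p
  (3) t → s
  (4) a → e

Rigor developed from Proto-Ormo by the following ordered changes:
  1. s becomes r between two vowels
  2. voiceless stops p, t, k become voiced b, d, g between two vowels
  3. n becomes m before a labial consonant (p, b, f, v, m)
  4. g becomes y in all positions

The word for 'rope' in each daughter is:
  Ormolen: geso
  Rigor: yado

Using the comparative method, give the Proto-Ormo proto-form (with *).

*gato

Position 3: Ormolen has s, Rigor has d. Taking the neighbouring segments as reconstructed: Ormolen s could go back to *t or *s; Rigor d could go back to *t or *d — the one source consistent with every daughter is *t.
Position 2: Ormolen has e, Rigor has a. Rigor preserves a here (none of its changes turn any other segment into a), so the proto-segment is *a.
Continuing position by position gives *gato; check it forward:
Ormolen: *gato
  gato (rule 1 does not apply)
  gato (rule 2 does not apply)
  gato → gaso   [unconditioned shift]
  gaso → geso   [vowel merger]
  giving Ormolen geso.
Rigor: start from *gato.
  rule 1: no change — gato
  rule 2 (intervocalic voicing): gato → gado
  rule 3: no change — gado
  rule 4 (unconditioned shift): gado → yado
  ⇒ Rigor yado
No other proto-form is consistent with every reflex, so the reconstruction is *gato.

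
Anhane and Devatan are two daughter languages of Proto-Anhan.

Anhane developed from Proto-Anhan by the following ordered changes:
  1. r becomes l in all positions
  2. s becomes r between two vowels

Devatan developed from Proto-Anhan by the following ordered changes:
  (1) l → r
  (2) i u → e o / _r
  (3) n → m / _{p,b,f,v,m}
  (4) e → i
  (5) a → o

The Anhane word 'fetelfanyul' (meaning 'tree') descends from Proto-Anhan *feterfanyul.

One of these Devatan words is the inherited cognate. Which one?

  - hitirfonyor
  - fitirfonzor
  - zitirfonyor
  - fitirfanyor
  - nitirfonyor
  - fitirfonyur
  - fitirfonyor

Devatan: start from *feterfanyul.
  rule 1 (unconditioned shift): feterfanyul → feterfanyur
  rule 2 (pre-rhotic lowering): feterfanyur → feterfanyor
  rule 3: no change — feterfanyor
  rule 4 (vowel merger): feterfanyor → fitirfanyor
  rule 5 (vowel merger): fitirfanyor → fitirfonyor
  ⇒ Devatan fitirfonyor
Among the options, 'fitirfonyor' alone shows every Devatan change applied in order.

fitirfonyor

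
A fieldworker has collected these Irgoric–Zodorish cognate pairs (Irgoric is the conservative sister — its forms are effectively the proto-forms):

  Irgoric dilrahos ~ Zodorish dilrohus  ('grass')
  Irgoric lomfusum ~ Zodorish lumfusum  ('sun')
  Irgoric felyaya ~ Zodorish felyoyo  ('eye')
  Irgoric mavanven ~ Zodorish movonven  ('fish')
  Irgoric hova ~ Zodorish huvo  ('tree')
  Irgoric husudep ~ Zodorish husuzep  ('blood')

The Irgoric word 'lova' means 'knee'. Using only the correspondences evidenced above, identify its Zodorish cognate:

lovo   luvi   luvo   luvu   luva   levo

luvo

hova ~ huvo — Irgoric o corresponds to Zodorish u after a consonant, before a labial obstruent.
felyaya ~ felyoyo, hova ~ huvo — Irgoric a corresponds to Zodorish o word-finally.
Applying these to Irgoric 'lova':
  lova → luva   (o→u after a consonant, before a labial obstruent)
  luva → luvo   (a→o word-finally)
So the Zodorish cognate is 'luvo'.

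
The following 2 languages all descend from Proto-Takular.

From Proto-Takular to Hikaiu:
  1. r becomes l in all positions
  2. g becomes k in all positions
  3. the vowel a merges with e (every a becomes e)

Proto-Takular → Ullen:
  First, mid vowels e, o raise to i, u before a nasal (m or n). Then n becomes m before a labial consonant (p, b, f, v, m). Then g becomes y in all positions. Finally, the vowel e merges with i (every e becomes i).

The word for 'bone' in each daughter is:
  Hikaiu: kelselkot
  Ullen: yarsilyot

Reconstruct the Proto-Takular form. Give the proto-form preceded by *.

Position 3: Hikaiu has l, Ullen has r. Ullen preserves r here (none of its changes turn any other segment into r), so the proto-segment is *r.
Position 5: Hikaiu has e, Ullen has i. Taking the neighbouring segments as reconstructed: Hikaiu e could go back to *a or *e; Ullen i could go back to *e or *i — the one source consistent with every daughter is *e.
Position 1: Hikaiu has k, Ullen has y. Taking the neighbouring segments as reconstructed: Hikaiu k could go back to *k or *g; Ullen y could go back to *g or *y — the one source consistent with every daughter is *g.
Verify the candidate proto-form against each daughter:
Hikaiu: *garselgot > galselgot > kalselkot > kelselkot  (by unconditioned shift, unconditioned shift, vowel merger)
Ullen: *garselgot > yarselyot > yarsilyot  (by unconditioned shift, vowel merger)
Only *garselgot yields all of Hikaiu kelselkot, Ullen yarsilyot.

*garselgot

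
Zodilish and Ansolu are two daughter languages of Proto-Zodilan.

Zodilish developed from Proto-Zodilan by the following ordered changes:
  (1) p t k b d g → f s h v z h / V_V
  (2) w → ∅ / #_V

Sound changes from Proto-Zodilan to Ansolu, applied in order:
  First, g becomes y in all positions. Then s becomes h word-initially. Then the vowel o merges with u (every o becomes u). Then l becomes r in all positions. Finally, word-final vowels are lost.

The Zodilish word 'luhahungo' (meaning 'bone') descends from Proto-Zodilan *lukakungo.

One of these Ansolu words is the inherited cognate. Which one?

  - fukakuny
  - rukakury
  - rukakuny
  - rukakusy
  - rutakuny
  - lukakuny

rukakuny

Ansolu: start from *lukakungo.
  rule 1 (unconditioned shift): lukakungo → lukakunyo
  rule 2: no change — lukakunyo
  rule 3 (vowel merger): lukakunyo → lukakunyu
  rule 4 (unconditioned shift): lukakunyu → rukakunyu
  rule 5 (apocope): rukakunyu → rukakuny
  ⇒ Ansolu rukakuny
Among the options, 'rukakuny' alone shows every Ansolu change applied in order.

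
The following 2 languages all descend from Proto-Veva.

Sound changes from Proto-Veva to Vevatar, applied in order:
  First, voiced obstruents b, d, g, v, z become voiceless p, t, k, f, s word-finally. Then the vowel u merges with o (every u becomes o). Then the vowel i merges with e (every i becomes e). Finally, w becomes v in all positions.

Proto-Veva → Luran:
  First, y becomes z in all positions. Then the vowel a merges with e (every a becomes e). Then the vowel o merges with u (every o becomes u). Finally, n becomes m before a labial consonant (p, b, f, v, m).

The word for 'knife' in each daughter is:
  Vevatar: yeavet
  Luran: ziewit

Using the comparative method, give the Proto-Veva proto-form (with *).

Position 4: Vevatar has v, Luran has w. Luran preserves w here (none of its changes turn any other segment into w), so the proto-segment is *w.
Position 1: Vevatar has y, Luran has z. Vevatar preserves y here (none of its changes turn any other segment into y), so the proto-segment is *y.
Position 5: Vevatar has e, Luran has i. Luran preserves i here (none of its changes turn any other segment into i), so the proto-segment is *i.
Continuing position by position gives *yiawit; check it forward:
Vevatar: *yiawit > yeawet > yeavet  (by vowel merger, unconditioned shift)
Luran: *yiawit
  yiawit → ziawit   [unconditioned shift]
  ziawit → ziewit   [vowel merger]
  ziewit (rule 3 does not apply)
  ziewit (rule 4 does not apply)
  giving Luran ziewit.
Only *yiawit yields all of Vevatar yeavet, Luran ziewit.

*yiawit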